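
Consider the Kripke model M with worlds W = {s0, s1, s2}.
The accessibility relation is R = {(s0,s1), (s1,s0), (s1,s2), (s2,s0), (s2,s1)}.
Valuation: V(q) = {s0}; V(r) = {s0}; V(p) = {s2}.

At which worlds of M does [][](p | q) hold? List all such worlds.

s0

Let φ = [][](p | q). Evaluate φ at each world:
  s0 (successors {s1}): φ is true.
  s1 (successors {s0, s2}): φ is false.
  s2 (successors {s0, s1}): φ is false.
For instance, at s2:
  At s2: [][](p | q) requires [](p | q) at every successor {s0, s1}.
    [](p | q) fails at s0, so [][](p | q) is false at s2.
      At s0: [](p | q) requires p | q at every successor {s1}.
        p | q fails at s1, so [](p | q) is false at s0.
Satisfying worlds: {s0}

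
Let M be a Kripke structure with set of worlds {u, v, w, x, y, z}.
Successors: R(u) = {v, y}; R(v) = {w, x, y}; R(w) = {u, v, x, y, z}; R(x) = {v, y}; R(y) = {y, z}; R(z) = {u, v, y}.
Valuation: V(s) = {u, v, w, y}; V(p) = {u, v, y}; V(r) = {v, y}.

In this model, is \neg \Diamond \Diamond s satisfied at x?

Recall that \Diamond ψ holds at a world iff ψ holds at some accessible world.
At x: \Diamond \Diamond s is true, so \neg \Diamond \Diamond s is false.
  At x: \Diamond \Diamond s requires \Diamond s at some successor in {v, y}.
    \Diamond s holds at v, so \Diamond \Diamond s is true at x.
      At v: \Diamond s requires s at some successor in {w, x, y}.
        s holds at w, so \Diamond s is true at v.

No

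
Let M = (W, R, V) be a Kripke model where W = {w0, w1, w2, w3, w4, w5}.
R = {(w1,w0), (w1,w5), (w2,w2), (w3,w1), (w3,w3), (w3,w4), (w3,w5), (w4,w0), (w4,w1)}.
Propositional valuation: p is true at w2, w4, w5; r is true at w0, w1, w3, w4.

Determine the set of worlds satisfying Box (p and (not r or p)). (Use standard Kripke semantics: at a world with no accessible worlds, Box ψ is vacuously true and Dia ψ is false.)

w0, w2, w5

Let φ = Box (p and (not r or p)). Evaluate φ at each world:
  w0 (successors ∅): φ is true.
  w1 (successors {w0, w5}): φ is false.
  w2 (successors {w2}): φ is true.
  w3 (successors {w1, w3, w4, w5}): φ is false.
  w4 (successors {w0, w1}): φ is false.
  w5 (successors ∅): φ is true.
For instance, at w3:
  At w3: Box (p and (not r or p)) requires p and (not r or p) at every successor {w1, w3, w4, w5}.
    p and (not r or p) fails at w1, so Box (p and (not r or p)) is false at w3.
Satisfying worlds: {w0, w2, w5}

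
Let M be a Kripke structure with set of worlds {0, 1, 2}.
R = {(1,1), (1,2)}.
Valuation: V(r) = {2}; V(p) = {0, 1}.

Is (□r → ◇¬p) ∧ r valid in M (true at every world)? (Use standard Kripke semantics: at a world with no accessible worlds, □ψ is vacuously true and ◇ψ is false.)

Let φ = (□r → ◇¬p) ∧ r. Evaluate φ at each world:
  0 (successors ∅): φ is false.
  1 (successors {1, 2}): φ is false.
  2 (successors ∅): φ is false.
Detail at 0 (counterexample):
  At 0: □r → ◇¬p is false, r is false, so (□r → ◇¬p) ∧ r is false.
    At 0: □r is true, ◇¬p is false, so □r → ◇¬p is false.
      At 0: no accessible worlds, so □r holds vacuously.
      At 0: no accessible worlds, so ◇¬p is false.

No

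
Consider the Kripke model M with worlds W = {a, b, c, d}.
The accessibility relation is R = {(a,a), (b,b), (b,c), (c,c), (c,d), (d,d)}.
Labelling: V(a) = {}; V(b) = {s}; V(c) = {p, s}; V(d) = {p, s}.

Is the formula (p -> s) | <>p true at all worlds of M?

Let φ = (p -> s) | <>p. Evaluate φ at each world:
  a (successors {a}): φ is true.
  b (successors {b, c}): φ is true.
  c (successors {c, d}): φ is true.
  d (successors {d}): φ is true.
For instance, at a:
  At a: p -> s is true, <>p is false, so (p -> s) | <>p is true.
    At a: <>p requires p at some successor in {a}.
      At a: p is false.
    So <>p is false at a.

Yes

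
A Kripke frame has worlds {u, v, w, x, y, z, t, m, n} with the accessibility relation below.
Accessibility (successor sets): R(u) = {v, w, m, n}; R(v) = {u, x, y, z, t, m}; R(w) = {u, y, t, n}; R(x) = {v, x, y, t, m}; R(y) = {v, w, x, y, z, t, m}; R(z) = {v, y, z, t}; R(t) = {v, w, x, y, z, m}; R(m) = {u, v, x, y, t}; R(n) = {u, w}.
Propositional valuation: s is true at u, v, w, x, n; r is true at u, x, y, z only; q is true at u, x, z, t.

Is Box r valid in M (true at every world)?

Let φ = Box r. Evaluate φ at each world:
  u (successors {v, w, m, n}): φ is false.
  v (successors {u, x, y, z, t, m}): φ is false.
  w (successors {u, y, t, n}): φ is false.
  x (successors {v, x, y, t, m}): φ is false.
  y (successors {v, w, x, y, z, t, m}): φ is false.
  z (successors {v, y, z, t}): φ is false.
  t (successors {v, w, x, y, z, m}): φ is false.
  m (successors {u, v, x, y, t}): φ is false.
  n (successors {u, w}): φ is false.
Detail at u (counterexample):
  At u: Box r requires r at every successor {v, w, m, n}.
    r fails at v, so Box r is false at u.

No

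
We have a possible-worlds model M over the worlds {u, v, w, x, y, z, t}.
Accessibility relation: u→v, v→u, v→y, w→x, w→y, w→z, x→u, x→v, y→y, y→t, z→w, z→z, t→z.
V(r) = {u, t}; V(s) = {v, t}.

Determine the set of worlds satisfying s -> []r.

u, w, x, y, z

Let φ = s -> []r. Evaluate φ at each world:
  u (successors {v}): φ is true.
  v (successors {u, y}): φ is false.
  w (successors {x, y, z}): φ is true.
  x (successors {u, v}): φ is true.
  y (successors {y, t}): φ is true.
  z (successors {w, z}): φ is true.
  t (successors {z}): φ is false.
For instance, at z:
  At z: s is false, []r is false, so s -> []r is true.
    At z: []r requires r at every successor {w, z}.
      r fails at w, so []r is false at z.
Satisfying worlds: {u, w, x, y, z}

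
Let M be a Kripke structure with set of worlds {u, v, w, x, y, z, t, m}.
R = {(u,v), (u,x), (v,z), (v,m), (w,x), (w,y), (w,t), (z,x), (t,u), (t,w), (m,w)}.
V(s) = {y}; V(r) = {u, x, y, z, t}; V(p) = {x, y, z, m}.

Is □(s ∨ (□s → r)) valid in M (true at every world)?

Let φ = □(s ∨ (□s → r)). Evaluate φ at each world:
  u (successors {v, x}): φ is true.
  v (successors {z, m}): φ is true.
  w (successors {x, y, t}): φ is true.
  x (successors ∅): φ is true.
  y (successors ∅): φ is true.
  z (successors {x}): φ is true.
  t (successors {u, w}): φ is true.
  m (successors {w}): φ is true.
For instance, at t:
  At t: □(s ∨ (□s → r)) requires s ∨ (□s → r) at every successor {u, w}.
      At u: s is false, □s → r is true, so s ∨ (□s → r) is true.
      At w: s is false, □s → r is true, so s ∨ (□s → r) is true.
  So □(s ∨ (□s → r)) is true at t.

Yes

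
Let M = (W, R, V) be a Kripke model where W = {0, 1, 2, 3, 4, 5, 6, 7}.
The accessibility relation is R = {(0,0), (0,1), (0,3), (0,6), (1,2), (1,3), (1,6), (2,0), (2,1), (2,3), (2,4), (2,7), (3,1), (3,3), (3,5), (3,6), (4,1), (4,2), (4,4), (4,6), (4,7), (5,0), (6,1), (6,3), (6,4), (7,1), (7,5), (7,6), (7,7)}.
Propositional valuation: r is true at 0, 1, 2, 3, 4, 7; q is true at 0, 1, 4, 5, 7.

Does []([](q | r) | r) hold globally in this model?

Let φ = []([](q | r) | r). Evaluate φ at each world:
  0 (successors {0, 1, 3, 6}): φ is true.
  1 (successors {2, 3, 6}): φ is true.
  2 (successors {0, 1, 3, 4, 7}): φ is true.
  3 (successors {1, 3, 5, 6}): φ is true.
  4 (successors {1, 2, 4, 6, 7}): φ is true.
  5 (successors {0}): φ is true.
  6 (successors {1, 3, 4}): φ is true.
  7 (successors {1, 5, 6, 7}): φ is true.
For instance, at 2:
  At 2: []([](q | r) | r) requires [](q | r) | r at every successor {0, 1, 3, 4, 7}.
    At 0: [](q | r) | r is true.
    At 1: [](q | r) | r is true.
    At 3: [](q | r) | r is true.
    At 4: [](q | r) | r is true.
    At 7: [](q | r) | r is true.
  So []([](q | r) | r) is true at 2.

Yes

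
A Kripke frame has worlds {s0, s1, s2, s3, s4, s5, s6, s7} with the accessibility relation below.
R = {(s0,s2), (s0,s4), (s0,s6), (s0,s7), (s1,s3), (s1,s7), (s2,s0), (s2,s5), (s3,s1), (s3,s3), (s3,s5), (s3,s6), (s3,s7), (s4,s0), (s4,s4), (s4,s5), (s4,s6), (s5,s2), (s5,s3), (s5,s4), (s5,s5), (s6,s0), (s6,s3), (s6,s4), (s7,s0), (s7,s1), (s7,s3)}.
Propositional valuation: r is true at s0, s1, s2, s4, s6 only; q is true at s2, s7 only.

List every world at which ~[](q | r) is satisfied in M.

Recall that []ψ holds at a world iff ψ holds at every accessible world, and <>ψ holds iff ψ holds at some accessible world.
Let φ = ~[](q | r). Evaluate φ at each world:
  s0 (successors {s2, s4, s6, s7}): φ is false.
  s1 (successors {s3, s7}): φ is true.
  s2 (successors {s0, s5}): φ is true.
  s3 (successors {s1, s3, s5, s6, s7}): φ is true.
  s4 (successors {s0, s4, s5, s6}): φ is true.
  s5 (successors {s2, s3, s4, s5}): φ is true.
  s6 (successors {s0, s3, s4}): φ is true.
  s7 (successors {s0, s1, s3}): φ is true.
For instance, at s1:
  At s1: [](q | r) is false, so ~[](q | r) is true.
    At s1: [](q | r) requires q | r at every successor {s3, s7}.
      q | r fails at s3, so [](q | r) is false at s1.
Satisfying worlds: {s1, s2, s3, s4, s5, s6, s7}

s1, s2, s3, s4, s5, s6, s7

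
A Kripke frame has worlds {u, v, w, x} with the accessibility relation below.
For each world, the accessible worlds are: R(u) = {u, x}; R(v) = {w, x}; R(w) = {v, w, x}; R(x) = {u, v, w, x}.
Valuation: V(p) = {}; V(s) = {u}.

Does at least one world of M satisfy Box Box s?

Let φ = Box Box s. Evaluate φ at each world:
  u (successors {u, x}): φ is false.
  v (successors {w, x}): φ is false.
  w (successors {v, w, x}): φ is false.
  x (successors {u, v, w, x}): φ is false.
For instance, at u:
  At u: Box Box s requires Box s at every successor {u, x}.
    Box s fails at u, so Box Box s is false at u.
      At u: Box s requires s at every successor {u, x}.
        s fails at x, so Box s is false at u.

No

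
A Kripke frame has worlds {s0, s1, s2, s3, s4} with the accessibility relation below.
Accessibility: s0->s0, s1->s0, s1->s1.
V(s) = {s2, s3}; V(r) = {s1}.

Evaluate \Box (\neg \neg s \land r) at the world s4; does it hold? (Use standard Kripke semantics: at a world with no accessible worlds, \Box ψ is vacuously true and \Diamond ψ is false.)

At s4: no accessible worlds, so \Box (\neg \neg s \land r) holds vacuously.

Yes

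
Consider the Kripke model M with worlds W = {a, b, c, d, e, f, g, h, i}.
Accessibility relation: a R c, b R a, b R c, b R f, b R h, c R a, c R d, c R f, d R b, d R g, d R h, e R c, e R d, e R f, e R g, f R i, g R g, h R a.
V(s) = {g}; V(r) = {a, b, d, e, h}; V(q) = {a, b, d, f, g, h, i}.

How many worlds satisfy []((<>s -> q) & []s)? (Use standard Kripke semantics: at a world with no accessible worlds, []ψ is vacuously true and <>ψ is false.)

3

Let φ = []((<>s -> q) & []s). Evaluate φ at each world:
  a (successors {c}): φ is false.
  b (successors {a, c, f, h}): φ is false.
  c (successors {a, d, f}): φ is false.
  d (successors {b, g, h}): φ is false.
  e (successors {c, d, f, g}): φ is false.
  f (successors {i}): φ is true.
  g (successors {g}): φ is true.
  h (successors {a}): φ is false.
  i (successors ∅): φ is true.
For instance, at c:
  At c: []((<>s -> q) & []s) requires (<>s -> q) & []s at every successor {a, d, f}.
    (<>s -> q) & []s fails at a, so []((<>s -> q) & []s) is false at c.
      At a: <>s -> q is true, []s is false, so (<>s -> q) & []s is false.
Satisfying worlds: {f, g, i}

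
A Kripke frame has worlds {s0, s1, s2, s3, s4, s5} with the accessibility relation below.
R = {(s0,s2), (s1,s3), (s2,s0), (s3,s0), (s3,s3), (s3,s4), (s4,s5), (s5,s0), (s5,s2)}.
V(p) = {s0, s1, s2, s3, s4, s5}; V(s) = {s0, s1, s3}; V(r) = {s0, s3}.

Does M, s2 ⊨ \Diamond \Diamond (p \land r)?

No

At s2: \Diamond \Diamond (p \land r) requires \Diamond (p \land r) at some successor in {s0}.
  At s0: \Diamond (p \land r) is false.
So \Diamond \Diamond (p \land r) is false at s2.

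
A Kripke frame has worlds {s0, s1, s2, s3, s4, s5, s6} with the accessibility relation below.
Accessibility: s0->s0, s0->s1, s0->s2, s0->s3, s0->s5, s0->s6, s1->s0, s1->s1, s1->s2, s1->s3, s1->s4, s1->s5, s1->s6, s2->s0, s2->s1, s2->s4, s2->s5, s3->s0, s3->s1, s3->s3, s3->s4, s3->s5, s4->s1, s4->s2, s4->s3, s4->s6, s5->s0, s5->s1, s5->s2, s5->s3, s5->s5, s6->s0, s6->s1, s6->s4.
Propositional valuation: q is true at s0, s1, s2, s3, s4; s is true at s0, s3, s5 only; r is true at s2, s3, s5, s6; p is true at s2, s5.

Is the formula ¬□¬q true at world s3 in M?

At s3: □¬q is false, so ¬□¬q is true.
  At s3: □¬q requires ¬q at every successor {s0, s1, s3, s4, s5}.
    ¬q fails at s0, so □¬q is false at s3.

Yes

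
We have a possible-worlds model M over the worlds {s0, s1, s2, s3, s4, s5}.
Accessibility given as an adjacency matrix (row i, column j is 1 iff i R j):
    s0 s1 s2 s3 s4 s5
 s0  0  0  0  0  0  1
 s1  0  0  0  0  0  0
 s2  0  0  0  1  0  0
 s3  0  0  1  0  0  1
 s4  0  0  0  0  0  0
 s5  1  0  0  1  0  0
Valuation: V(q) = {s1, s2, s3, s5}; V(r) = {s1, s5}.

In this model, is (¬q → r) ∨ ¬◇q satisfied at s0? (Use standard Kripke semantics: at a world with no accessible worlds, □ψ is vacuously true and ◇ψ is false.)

No

At s0: ¬q → r is false, ¬◇q is false, so (¬q → r) ∨ ¬◇q is false.
  At s0: ◇q is true, so ¬◇q is false.
    At s0: ◇q requires q at some successor in {s5}.
      q holds at s5, so ◇q is true at s0.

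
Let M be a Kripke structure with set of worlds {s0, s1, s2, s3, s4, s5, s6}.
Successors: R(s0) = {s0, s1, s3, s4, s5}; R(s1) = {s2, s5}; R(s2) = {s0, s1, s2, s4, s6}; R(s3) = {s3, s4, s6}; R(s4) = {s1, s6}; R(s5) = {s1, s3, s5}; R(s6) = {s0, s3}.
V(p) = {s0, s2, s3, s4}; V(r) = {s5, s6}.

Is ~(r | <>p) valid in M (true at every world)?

No

Let φ = ~(r | <>p). Evaluate φ at each world:
  s0 (successors {s0, s1, s3, s4, s5}): φ is false.
  s1 (successors {s2, s5}): φ is false.
  s2 (successors {s0, s1, s2, s4, s6}): φ is false.
  s3 (successors {s3, s4, s6}): φ is false.
  s4 (successors {s1, s6}): φ is true.
  s5 (successors {s1, s3, s5}): φ is false.
  s6 (successors {s0, s3}): φ is false.
Detail at s0 (counterexample):
  At s0: r | <>p is true, so ~(r | <>p) is false.
    At s0: r is false, <>p is true, so r | <>p is true.
      At s0: <>p requires p at some successor in {s0, s1, s3, s4, s5}.
        p holds at s0, so <>p is true at s0.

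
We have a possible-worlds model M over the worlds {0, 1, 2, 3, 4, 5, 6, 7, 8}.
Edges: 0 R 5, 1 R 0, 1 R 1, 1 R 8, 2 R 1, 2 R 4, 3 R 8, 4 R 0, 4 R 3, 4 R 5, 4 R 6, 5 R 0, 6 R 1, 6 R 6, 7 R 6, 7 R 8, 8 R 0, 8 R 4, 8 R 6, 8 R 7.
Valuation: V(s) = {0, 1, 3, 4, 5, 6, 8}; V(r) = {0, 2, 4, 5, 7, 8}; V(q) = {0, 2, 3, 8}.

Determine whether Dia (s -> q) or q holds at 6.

At 6: Dia (s -> q) is false, q is false, so Dia (s -> q) or q is false.
  At 6: Dia (s -> q) requires s -> q at some successor in {1, 6}.
    At 1: s -> q is false.
    At 6: s -> q is false.
  So Dia (s -> q) is false at 6.

No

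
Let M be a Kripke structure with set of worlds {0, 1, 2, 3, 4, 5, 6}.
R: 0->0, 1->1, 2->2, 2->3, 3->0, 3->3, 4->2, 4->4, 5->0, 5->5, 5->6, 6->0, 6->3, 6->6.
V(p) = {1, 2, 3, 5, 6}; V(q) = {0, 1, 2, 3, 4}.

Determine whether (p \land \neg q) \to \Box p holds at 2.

Yes

At 2: p \land \neg q is false, \Box p is true, so (p \land \neg q) \to \Box p is true.
  At 2: \Box p requires p at every successor {2, 3}.
    At 2: p is true.
    At 3: p is true.
  So \Box p is true at 2.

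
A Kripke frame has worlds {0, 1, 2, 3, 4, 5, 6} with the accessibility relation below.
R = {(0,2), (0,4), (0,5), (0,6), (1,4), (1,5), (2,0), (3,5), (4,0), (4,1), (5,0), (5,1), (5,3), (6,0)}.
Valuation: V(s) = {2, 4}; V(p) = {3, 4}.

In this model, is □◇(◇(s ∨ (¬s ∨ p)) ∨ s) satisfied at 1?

Yes

At 1: □◇(◇(s ∨ (¬s ∨ p)) ∨ s) requires ◇(◇(s ∨ (¬s ∨ p)) ∨ s) at every successor {4, 5}.
    At 4: ◇(◇(s ∨ (¬s ∨ p)) ∨ s) requires ◇(s ∨ (¬s ∨ p)) ∨ s at some successor in {0, 1}.
      ◇(s ∨ (¬s ∨ p)) ∨ s holds at 0, so ◇(◇(s ∨ (¬s ∨ p)) ∨ s) is true at 4.
    At 5: ◇(◇(s ∨ (¬s ∨ p)) ∨ s) requires ◇(s ∨ (¬s ∨ p)) ∨ s at some successor in {0, 1, 3}.
      ◇(s ∨ (¬s ∨ p)) ∨ s holds at 0, so ◇(◇(s ∨ (¬s ∨ p)) ∨ s) is true at 5.
So □◇(◇(s ∨ (¬s ∨ p)) ∨ s) is true at 1.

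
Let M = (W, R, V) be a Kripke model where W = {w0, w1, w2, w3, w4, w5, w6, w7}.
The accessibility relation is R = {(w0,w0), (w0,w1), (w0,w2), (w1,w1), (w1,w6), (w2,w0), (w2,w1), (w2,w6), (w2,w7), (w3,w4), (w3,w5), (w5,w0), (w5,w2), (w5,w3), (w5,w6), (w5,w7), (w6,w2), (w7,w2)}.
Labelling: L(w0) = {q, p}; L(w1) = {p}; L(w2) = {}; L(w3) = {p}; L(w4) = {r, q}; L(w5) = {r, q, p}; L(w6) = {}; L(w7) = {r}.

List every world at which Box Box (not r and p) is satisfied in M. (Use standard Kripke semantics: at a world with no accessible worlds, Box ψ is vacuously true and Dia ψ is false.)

Let φ = Box Box (not r and p). Evaluate φ at each world:
  w0 (successors {w0, w1, w2}): φ is false.
  w1 (successors {w1, w6}): φ is false.
  w2 (successors {w0, w1, w6, w7}): φ is false.
  w3 (successors {w4, w5}): φ is false.
  w4 (successors ∅): φ is true.
  w5 (successors {w0, w2, w3, w6, w7}): φ is false.
  w6 (successors {w2}): φ is false.
  w7 (successors {w2}): φ is false.
For instance, at w7:
  At w7: Box Box (not r and p) requires Box (not r and p) at every successor {w2}.
    Box (not r and p) fails at w2, so Box Box (not r and p) is false at w7.
      At w2: Box (not r and p) requires not r and p at every successor {w0, w1, w6, w7}.
        not r and p fails at w6, so Box (not r and p) is false at w2.
Satisfying worlds: {w4}

w4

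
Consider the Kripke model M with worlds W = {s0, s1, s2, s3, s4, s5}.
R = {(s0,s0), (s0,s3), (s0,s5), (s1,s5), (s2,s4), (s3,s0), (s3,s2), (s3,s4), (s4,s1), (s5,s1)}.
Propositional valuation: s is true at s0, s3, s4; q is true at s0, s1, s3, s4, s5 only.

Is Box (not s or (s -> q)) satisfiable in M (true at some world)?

Yes

Recall that Box ψ holds at a world iff ψ holds at every accessible world, and Dia ψ holds iff ψ holds at some accessible world.
Let φ = Box (not s or (s -> q)). Evaluate φ at each world:
  s0 (successors {s0, s3, s5}): φ is true.
  s1 (successors {s5}): φ is true.
  s2 (successors {s4}): φ is true.
  s3 (successors {s0, s2, s4}): φ is true.
  s4 (successors {s1}): φ is true.
  s5 (successors {s1}): φ is true.
Detail at s0 (witness):
  At s0: Box (not s or (s -> q)) requires not s or (s -> q) at every successor {s0, s3, s5}.
    At s0: not s or (s -> q) is true.
    At s3: not s or (s -> q) is true.
    At s5: not s or (s -> q) is true.
  So Box (not s or (s -> q)) is true at s0.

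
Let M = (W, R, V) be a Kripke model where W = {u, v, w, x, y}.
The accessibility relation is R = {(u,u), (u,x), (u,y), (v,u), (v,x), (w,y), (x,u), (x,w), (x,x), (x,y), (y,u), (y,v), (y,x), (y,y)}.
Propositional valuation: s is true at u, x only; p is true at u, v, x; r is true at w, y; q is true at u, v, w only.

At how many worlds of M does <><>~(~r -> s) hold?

Let φ = <><>~(~r -> s). Evaluate φ at each world:
  u (successors {u, x, y}): φ is true.
  v (successors {u, x}): φ is false.
  w (successors {y}): φ is true.
  x (successors {u, w, x, y}): φ is true.
  y (successors {u, v, x, y}): φ is true.
For instance, at x:
  At x: <><>~(~r -> s) requires <>~(~r -> s) at some successor in {u, w, x, y}.
    <>~(~r -> s) holds at y, so <><>~(~r -> s) is true at x.
      At y: <>~(~r -> s) requires ~(~r -> s) at some successor in {u, v, x, y}.
        ~(~r -> s) holds at v, so <>~(~r -> s) is true at y.
Satisfying worlds: {u, w, x, y}

4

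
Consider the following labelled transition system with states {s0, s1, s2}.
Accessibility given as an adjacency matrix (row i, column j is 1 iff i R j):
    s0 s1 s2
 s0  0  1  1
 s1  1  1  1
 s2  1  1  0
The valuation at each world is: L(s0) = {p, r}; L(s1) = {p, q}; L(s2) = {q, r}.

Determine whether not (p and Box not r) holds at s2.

At s2: p and Box not r is false, so not (p and Box not r) is true.
  At s2: p is false, Box not r is false, so p and Box not r is false.
    At s2: Box not r requires not r at every successor {s0, s1}.
      not r fails at s0, so Box not r is false at s2.

Yes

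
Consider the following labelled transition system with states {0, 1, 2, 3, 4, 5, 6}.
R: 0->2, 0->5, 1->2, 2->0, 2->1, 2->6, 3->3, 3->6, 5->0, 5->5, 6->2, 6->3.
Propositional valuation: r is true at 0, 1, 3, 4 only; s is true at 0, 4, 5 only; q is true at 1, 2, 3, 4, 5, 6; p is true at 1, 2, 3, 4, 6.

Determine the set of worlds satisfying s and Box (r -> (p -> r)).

Let φ = s and Box (r -> (p -> r)). Evaluate φ at each world:
  0 (successors {2, 5}): φ is true.
  1 (successors {2}): φ is false.
  2 (successors {0, 1, 6}): φ is false.
  3 (successors {3, 6}): φ is false.
  4 (successors ∅): φ is true.
  5 (successors {0, 5}): φ is true.
  6 (successors {2, 3}): φ is false.
For instance, at 5:
  At 5: s is true, Box (r -> (p -> r)) is true, so s and Box (r -> (p -> r)) is true.
    At 5: Box (r -> (p -> r)) requires r -> (p -> r) at every successor {0, 5}.
      At 0: r -> (p -> r) is true.
      At 5: r -> (p -> r) is true.
    So Box (r -> (p -> r)) is true at 5.
Satisfying worlds: {0, 4, 5}

0, 4, 5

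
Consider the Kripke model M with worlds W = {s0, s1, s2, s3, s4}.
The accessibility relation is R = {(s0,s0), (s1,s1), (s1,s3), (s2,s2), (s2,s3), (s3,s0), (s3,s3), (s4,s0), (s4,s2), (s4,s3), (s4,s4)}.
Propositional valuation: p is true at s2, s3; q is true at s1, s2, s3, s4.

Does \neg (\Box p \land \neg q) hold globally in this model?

Yes

Let φ = \neg (\Box p \land \neg q). Evaluate φ at each world:
  s0 (successors {s0}): φ is true.
  s1 (successors {s1, s3}): φ is true.
  s2 (successors {s2, s3}): φ is true.
  s3 (successors {s0, s3}): φ is true.
  s4 (successors {s0, s2, s3, s4}): φ is true.
For instance, at s1:
  At s1: \Box p \land \neg q is false, so \neg (\Box p \land \neg q) is true.
    At s1: \Box p is false, \neg q is false, so \Box p \land \neg q is false.
      At s1: \Box p requires p at every successor {s1, s3}.
        p fails at s1, so \Box p is false at s1.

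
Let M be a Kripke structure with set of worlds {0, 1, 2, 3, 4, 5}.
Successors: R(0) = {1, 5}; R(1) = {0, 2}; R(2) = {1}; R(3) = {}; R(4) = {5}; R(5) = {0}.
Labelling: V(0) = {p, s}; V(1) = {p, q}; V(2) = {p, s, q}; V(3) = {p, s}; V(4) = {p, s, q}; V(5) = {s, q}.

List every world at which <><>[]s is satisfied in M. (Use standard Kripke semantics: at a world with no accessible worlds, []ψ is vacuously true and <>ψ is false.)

1, 5

Let φ = <><>[]s. Evaluate φ at each world:
  0 (successors {1, 5}): φ is false.
  1 (successors {0, 2}): φ is true.
  2 (successors {1}): φ is false.
  3 (successors ∅): φ is false.
  4 (successors {5}): φ is false.
  5 (successors {0}): φ is true.
For instance, at 4:
  At 4: <><>[]s requires <>[]s at some successor in {5}.
    At 5: <>[]s is false.
  So <><>[]s is false at 4.
Satisfying worlds: {1, 5}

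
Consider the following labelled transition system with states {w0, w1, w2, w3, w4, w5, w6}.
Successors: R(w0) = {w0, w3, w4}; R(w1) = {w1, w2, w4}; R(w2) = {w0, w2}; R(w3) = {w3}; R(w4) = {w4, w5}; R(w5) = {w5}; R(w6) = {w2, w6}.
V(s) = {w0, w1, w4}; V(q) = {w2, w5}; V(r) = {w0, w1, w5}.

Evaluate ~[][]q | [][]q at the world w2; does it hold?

At w2: ~[][]q is true, [][]q is false, so ~[][]q | [][]q is true.
  At w2: [][]q is false, so ~[][]q is true.
    At w2: [][]q requires []q at every successor {w0, w2}.
      []q fails at w0, so [][]q is false at w2.
  At w2: [][]q requires []q at every successor {w0, w2}.
    []q fails at w0, so [][]q is false at w2.
      At w0: []q requires q at every successor {w0, w3, w4}.
        q fails at w0, so []q is false at w0.

Yes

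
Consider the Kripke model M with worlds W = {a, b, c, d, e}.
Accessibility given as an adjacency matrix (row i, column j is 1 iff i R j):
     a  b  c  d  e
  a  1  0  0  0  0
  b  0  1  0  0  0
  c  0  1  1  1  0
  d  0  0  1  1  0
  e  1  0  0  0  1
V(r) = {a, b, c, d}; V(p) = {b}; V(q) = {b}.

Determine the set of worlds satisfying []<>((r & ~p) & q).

Let φ = []<>((r & ~p) & q). Evaluate φ at each world:
  a (successors {a}): φ is false.
  b (successors {b}): φ is false.
  c (successors {b, c, d}): φ is false.
  d (successors {c, d}): φ is false.
  e (successors {a, e}): φ is false.
For instance, at b:
  At b: []<>((r & ~p) & q) requires <>((r & ~p) & q) at every successor {b}.
    <>((r & ~p) & q) fails at b, so []<>((r & ~p) & q) is false at b.
      At b: <>((r & ~p) & q) requires (r & ~p) & q at some successor in {b}.
        At b: (r & ~p) & q is false.
      So <>((r & ~p) & q) is false at b.
Satisfying worlds: none.

none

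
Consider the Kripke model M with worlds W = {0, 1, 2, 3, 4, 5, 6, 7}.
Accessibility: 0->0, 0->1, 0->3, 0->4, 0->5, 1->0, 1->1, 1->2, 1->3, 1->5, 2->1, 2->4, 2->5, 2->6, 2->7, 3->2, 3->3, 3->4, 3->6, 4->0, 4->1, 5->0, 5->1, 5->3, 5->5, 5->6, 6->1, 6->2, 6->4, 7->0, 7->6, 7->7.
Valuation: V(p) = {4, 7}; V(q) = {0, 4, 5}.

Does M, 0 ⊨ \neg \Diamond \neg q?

Recall that \Diamond ψ holds at a world iff ψ holds at some accessible world.
At 0: \Diamond \neg q is true, so \neg \Diamond \neg q is false.
  At 0: \Diamond \neg q requires \neg q at some successor in {0, 1, 3, 4, 5}.
    \neg q holds at 1, so \Diamond \neg q is true at 0.

No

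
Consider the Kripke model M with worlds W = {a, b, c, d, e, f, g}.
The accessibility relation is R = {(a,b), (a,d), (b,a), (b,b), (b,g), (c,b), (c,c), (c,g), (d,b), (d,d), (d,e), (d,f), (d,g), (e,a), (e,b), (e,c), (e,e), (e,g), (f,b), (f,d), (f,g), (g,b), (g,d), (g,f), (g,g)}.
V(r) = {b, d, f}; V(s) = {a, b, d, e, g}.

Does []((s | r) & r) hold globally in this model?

No

Recall that []ψ holds at a world iff ψ holds at every accessible world, and <>ψ holds iff ψ holds at some accessible world.
Let φ = []((s | r) & r). Evaluate φ at each world:
  a (successors {b, d}): φ is true.
  b (successors {a, b, g}): φ is false.
  c (successors {b, c, g}): φ is false.
  d (successors {b, d, e, f, g}): φ is false.
  e (successors {a, b, c, e, g}): φ is false.
  f (successors {b, d, g}): φ is false.
  g (successors {b, d, f, g}): φ is false.
Detail at b (counterexample):
  At b: []((s | r) & r) requires (s | r) & r at every successor {a, b, g}.
    (s | r) & r fails at a, so []((s | r) & r) is false at b.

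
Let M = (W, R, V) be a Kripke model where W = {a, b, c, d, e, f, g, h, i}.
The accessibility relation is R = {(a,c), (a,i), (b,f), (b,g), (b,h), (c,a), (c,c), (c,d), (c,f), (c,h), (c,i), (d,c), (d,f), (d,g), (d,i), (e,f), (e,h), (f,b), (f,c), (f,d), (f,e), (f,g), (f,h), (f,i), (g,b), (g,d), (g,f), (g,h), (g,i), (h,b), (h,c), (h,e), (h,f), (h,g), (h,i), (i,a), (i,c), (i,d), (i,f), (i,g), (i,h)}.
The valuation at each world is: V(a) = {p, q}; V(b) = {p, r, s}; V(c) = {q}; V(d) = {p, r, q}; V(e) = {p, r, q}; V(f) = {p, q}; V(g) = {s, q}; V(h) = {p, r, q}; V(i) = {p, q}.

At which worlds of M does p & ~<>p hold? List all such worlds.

none

Recall that <>ψ holds at a world iff ψ holds at some accessible world.
Let φ = p & ~<>p. Evaluate φ at each world:
  a (successors {c, i}): φ is false.
  b (successors {f, g, h}): φ is false.
  c (successors {a, c, d, f, h, i}): φ is false.
  d (successors {c, f, g, i}): φ is false.
  e (successors {f, h}): φ is false.
  f (successors {b, c, d, e, g, h, i}): φ is false.
  g (successors {b, d, f, h, i}): φ is false.
  h (successors {b, c, e, f, g, i}): φ is false.
  i (successors {a, c, d, f, g, h}): φ is false.
For instance, at b:
  At b: p is true, ~<>p is false, so p & ~<>p is false.
    At b: <>p is true, so ~<>p is false.
      At b: <>p requires p at some successor in {f, g, h}.
        p holds at f, so <>p is true at b.
Satisfying worlds: none.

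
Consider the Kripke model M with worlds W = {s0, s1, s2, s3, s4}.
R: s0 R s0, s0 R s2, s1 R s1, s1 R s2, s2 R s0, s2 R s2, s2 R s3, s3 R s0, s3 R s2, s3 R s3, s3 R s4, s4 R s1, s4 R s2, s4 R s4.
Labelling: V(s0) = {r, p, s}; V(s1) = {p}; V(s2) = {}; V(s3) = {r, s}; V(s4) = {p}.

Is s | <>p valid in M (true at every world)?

Let φ = s | <>p. Evaluate φ at each world:
  s0 (successors {s0, s2}): φ is true.
  s1 (successors {s1, s2}): φ is true.
  s2 (successors {s0, s2, s3}): φ is true.
  s3 (successors {s0, s2, s3, s4}): φ is true.
  s4 (successors {s1, s2, s4}): φ is true.
For instance, at s2:
  At s2: s is false, <>p is true, so s | <>p is true.
    At s2: <>p requires p at some successor in {s0, s2, s3}.
      p holds at s0, so <>p is true at s2.

Yes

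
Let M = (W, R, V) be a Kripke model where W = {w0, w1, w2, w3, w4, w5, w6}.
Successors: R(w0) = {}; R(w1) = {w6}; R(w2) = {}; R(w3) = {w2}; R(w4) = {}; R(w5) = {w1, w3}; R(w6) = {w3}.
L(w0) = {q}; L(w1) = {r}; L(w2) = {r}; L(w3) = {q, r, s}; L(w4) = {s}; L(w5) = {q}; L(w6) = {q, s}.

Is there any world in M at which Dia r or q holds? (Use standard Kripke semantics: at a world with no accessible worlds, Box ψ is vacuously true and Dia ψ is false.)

Yes

Let φ = Dia r or q. Evaluate φ at each world:
  w0 (successors ∅): φ is true.
  w1 (successors {w6}): φ is false.
  w2 (successors ∅): φ is false.
  w3 (successors {w2}): φ is true.
  w4 (successors ∅): φ is false.
  w5 (successors {w1, w3}): φ is true.
  w6 (successors {w3}): φ is true.
Detail at w0 (witness):
  At w0: Dia r is false, q is true, so Dia r or q is true.
    At w0: no accessible worlds, so Dia r is false.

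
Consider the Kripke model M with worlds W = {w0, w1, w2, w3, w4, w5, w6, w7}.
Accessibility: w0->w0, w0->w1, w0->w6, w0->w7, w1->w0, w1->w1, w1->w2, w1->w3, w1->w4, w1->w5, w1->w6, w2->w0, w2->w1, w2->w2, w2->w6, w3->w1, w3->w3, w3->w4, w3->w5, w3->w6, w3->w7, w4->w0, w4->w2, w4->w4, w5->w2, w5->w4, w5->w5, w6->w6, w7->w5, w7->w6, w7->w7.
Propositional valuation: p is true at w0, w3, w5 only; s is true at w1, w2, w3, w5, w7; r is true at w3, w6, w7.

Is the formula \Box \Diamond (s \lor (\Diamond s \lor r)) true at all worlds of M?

Yes

Let φ = \Box \Diamond (s \lor (\Diamond s \lor r)). Evaluate φ at each world:
  w0 (successors {w0, w1, w6, w7}): φ is true.
  w1 (successors {w0, w1, w2, w3, w4, w5, w6}): φ is true.
  w2 (successors {w0, w1, w2, w6}): φ is true.
  w3 (successors {w1, w3, w4, w5, w6, w7}): φ is true.
  w4 (successors {w0, w2, w4}): φ is true.
  w5 (successors {w2, w4, w5}): φ is true.
  w6 (successors {w6}): φ is true.
  w7 (successors {w5, w6, w7}): φ is true.
For instance, at w1:
  At w1: \Box \Diamond (s \lor (\Diamond s \lor r)) requires \Diamond (s \lor (\Diamond s \lor r)) at every successor {w0, w1, w2, w3, w4, w5, w6}.
    At w0: \Diamond (s \lor (\Diamond s \lor r)) is true.
    At w1: \Diamond (s \lor (\Diamond s \lor r)) is true.
    At w2: \Diamond (s \lor (\Diamond s \lor r)) is true.
    At w3: \Diamond (s \lor (\Diamond s \lor r)) is true.
    At w4: \Diamond (s \lor (\Diamond s \lor r)) is true.
    At w5: \Diamond (s \lor (\Diamond s \lor r)) is true.
    At w6: \Diamond (s \lor (\Diamond s \lor r)) is true.
  So \Box \Diamond (s \lor (\Diamond s \lor r)) is true at w1.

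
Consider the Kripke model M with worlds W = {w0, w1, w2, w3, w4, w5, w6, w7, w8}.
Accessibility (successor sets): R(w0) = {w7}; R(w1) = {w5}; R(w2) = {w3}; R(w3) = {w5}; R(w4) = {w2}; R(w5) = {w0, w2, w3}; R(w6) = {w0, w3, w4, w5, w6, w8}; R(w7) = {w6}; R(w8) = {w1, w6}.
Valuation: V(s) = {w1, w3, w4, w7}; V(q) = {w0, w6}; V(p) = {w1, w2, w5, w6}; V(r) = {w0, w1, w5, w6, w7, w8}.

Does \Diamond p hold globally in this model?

No

Let φ = \Diamond p. Evaluate φ at each world:
  w0 (successors {w7}): φ is false.
  w1 (successors {w5}): φ is true.
  w2 (successors {w3}): φ is false.
  w3 (successors {w5}): φ is true.
  w4 (successors {w2}): φ is true.
  w5 (successors {w0, w2, w3}): φ is true.
  w6 (successors {w0, w3, w4, w5, w6, w8}): φ is true.
  w7 (successors {w6}): φ is true.
  w8 (successors {w1, w6}): φ is true.
Detail at w0 (counterexample):
  At w0: \Diamond p requires p at some successor in {w7}.
    At w7: p is false.
  So \Diamond p is false at w0.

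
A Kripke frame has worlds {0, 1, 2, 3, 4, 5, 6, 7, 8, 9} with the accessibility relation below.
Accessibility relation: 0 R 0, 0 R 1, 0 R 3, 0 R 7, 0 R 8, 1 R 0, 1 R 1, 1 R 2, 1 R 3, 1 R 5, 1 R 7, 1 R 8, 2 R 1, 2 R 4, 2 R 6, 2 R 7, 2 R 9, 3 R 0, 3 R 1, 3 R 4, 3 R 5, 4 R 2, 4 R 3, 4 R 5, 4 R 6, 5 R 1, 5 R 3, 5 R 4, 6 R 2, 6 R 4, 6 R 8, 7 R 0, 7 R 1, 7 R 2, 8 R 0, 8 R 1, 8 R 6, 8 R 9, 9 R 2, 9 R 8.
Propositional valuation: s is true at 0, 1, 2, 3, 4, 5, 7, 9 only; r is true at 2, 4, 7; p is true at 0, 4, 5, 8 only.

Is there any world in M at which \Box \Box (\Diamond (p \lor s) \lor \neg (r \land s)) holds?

Recall that \Box ψ holds at a world iff ψ holds at every accessible world, and \Diamond ψ holds iff ψ holds at some accessible world.
Let φ = \Box \Box (\Diamond (p \lor s) \lor \neg (r \land s)). Evaluate φ at each world:
  0 (successors {0, 1, 3, 7, 8}): φ is true.
  1 (successors {0, 1, 2, 3, 5, 7, 8}): φ is true.
  2 (successors {1, 4, 6, 7, 9}): φ is true.
  3 (successors {0, 1, 4, 5}): φ is true.
  4 (successors {2, 3, 5, 6}): φ is true.
  5 (successors {1, 3, 4}): φ is true.
  6 (successors {2, 4, 8}): φ is true.
  7 (successors {0, 1, 2}): φ is true.
  8 (successors {0, 1, 6, 9}): φ is true.
  9 (successors {2, 8}): φ is true.
Detail at 0 (witness):
  At 0: \Box \Box (\Diamond (p \lor s) \lor \neg (r \land s)) requires \Box (\Diamond (p \lor s) \lor \neg (r \land s)) at every successor {0, 1, 3, 7, 8}.
    At 0: \Box (\Diamond (p \lor s) \lor \neg (r \land s)) is true.
    At 1: \Box (\Diamond (p \lor s) \lor \neg (r \land s)) is true.
    At 3: \Box (\Diamond (p \lor s) \lor \neg (r \land s)) is true.
    At 7: \Box (\Diamond (p \lor s) \lor \neg (r \land s)) is true.
    At 8: \Box (\Diamond (p \lor s) \lor \neg (r \land s)) is true.
  So \Box \Box (\Diamond (p \lor s) \lor \neg (r \land s)) is true at 0.

Yes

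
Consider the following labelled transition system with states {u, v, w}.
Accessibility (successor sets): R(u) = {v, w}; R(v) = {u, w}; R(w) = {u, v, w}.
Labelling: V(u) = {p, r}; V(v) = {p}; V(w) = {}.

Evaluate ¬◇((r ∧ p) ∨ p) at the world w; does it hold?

No

At w: ◇((r ∧ p) ∨ p) is true, so ¬◇((r ∧ p) ∨ p) is false.
  At w: ◇((r ∧ p) ∨ p) requires (r ∧ p) ∨ p at some successor in {u, v, w}.
    (r ∧ p) ∨ p holds at u, so ◇((r ∧ p) ∨ p) is true at w.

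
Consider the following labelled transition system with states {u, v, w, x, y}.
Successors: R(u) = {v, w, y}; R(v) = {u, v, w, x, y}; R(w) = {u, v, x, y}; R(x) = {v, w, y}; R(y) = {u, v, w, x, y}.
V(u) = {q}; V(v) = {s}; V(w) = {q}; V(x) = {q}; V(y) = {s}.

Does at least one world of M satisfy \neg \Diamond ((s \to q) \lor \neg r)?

No

Let φ = \neg \Diamond ((s \to q) \lor \neg r). Evaluate φ at each world:
  u (successors {v, w, y}): φ is false.
  v (successors {u, v, w, x, y}): φ is false.
  w (successors {u, v, x, y}): φ is false.
  x (successors {v, w, y}): φ is false.
  y (successors {u, v, w, x, y}): φ is false.
For instance, at y:
  At y: \Diamond ((s \to q) \lor \neg r) is true, so \neg \Diamond ((s \to q) \lor \neg r) is false.
    At y: \Diamond ((s \to q) \lor \neg r) requires (s \to q) \lor \neg r at some successor in {u, v, w, x, y}.
      (s \to q) \lor \neg r holds at u, so \Diamond ((s \to q) \lor \neg r) is true at y.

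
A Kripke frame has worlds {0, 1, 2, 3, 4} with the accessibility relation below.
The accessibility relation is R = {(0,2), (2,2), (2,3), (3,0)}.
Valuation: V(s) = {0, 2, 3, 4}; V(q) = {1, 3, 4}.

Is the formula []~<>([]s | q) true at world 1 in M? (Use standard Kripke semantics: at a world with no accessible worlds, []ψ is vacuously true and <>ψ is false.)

Yes

At 1: no accessible worlds, so []~<>([]s | q) holds vacuously.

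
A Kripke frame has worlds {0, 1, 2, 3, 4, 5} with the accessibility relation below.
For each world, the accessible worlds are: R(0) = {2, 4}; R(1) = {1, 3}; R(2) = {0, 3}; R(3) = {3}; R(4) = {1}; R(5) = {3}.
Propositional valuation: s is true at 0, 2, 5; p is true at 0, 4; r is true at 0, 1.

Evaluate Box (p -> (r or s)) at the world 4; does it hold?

Yes

At 4: Box (p -> (r or s)) requires p -> (r or s) at every successor {1}.
  At 1: p -> (r or s) is true.
So Box (p -> (r or s)) is true at 4.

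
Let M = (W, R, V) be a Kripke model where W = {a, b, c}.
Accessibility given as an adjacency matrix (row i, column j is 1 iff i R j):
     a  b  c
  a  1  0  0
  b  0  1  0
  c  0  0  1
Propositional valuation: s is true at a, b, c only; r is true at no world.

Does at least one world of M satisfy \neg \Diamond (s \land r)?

Recall that \Diamond ψ holds at a world iff ψ holds at some accessible world.
Let φ = \neg \Diamond (s \land r). Evaluate φ at each world:
  a (successors {a}): φ is true.
  b (successors {b}): φ is true.
  c (successors {c}): φ is true.
Detail at a (witness):
  At a: \Diamond (s \land r) is false, so \neg \Diamond (s \land r) is true.
    At a: \Diamond (s \land r) requires s \land r at some successor in {a}.
      At a: s \land r is false.
    So \Diamond (s \land r) is false at a.

Yes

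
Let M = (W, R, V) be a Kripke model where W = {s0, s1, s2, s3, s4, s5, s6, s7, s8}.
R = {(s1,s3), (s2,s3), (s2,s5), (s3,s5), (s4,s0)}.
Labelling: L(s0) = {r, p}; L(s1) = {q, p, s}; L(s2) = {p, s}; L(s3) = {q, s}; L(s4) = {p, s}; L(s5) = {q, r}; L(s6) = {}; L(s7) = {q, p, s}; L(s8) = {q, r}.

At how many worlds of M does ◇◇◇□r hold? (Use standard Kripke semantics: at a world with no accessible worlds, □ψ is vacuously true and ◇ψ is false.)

0

Let φ = ◇◇◇□r. Evaluate φ at each world:
  s0 (successors ∅): φ is false.
  s1 (successors {s3}): φ is false.
  s2 (successors {s3, s5}): φ is false.
  s3 (successors {s5}): φ is false.
  s4 (successors {s0}): φ is false.
  s5 (successors ∅): φ is false.
  s6 (successors ∅): φ is false.
  s7 (successors ∅): φ is false.
  s8 (successors ∅): φ is false.
For instance, at s4:
  At s4: ◇◇◇□r requires ◇◇□r at some successor in {s0}.
    At s0: ◇◇□r is false.
  So ◇◇◇□r is false at s4.
Satisfying worlds: none.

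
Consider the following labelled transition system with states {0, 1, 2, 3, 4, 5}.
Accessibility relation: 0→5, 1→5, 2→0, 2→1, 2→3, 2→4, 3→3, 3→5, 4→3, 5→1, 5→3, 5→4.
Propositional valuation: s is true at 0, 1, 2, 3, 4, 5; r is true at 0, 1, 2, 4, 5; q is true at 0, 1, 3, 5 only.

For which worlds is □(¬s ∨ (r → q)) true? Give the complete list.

Let φ = □(¬s ∨ (r → q)). Evaluate φ at each world:
  0 (successors {5}): φ is true.
  1 (successors {5}): φ is true.
  2 (successors {0, 1, 3, 4}): φ is false.
  3 (successors {3, 5}): φ is true.
  4 (successors {3}): φ is true.
  5 (successors {1, 3, 4}): φ is false.
For instance, at 5:
  At 5: □(¬s ∨ (r → q)) requires ¬s ∨ (r → q) at every successor {1, 3, 4}.
    ¬s ∨ (r → q) fails at 4, so □(¬s ∨ (r → q)) is false at 5.
Satisfying worlds: {0, 1, 3, 4}

0, 1, 3, 4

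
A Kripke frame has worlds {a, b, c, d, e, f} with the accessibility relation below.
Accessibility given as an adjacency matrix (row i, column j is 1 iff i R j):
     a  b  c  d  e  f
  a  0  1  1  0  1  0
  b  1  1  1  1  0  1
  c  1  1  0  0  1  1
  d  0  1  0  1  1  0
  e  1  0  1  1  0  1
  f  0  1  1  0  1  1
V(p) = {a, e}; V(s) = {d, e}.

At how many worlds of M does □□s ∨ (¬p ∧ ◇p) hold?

Let φ = □□s ∨ (¬p ∧ ◇p). Evaluate φ at each world:
  a (successors {b, c, e}): φ is false.
  b (successors {a, b, c, d, f}): φ is true.
  c (successors {a, b, e, f}): φ is true.
  d (successors {b, d, e}): φ is true.
  e (successors {a, c, d, f}): φ is false.
  f (successors {b, c, e, f}): φ is true.
For instance, at a:
  At a: □□s is false, ¬p ∧ ◇p is false, so □□s ∨ (¬p ∧ ◇p) is false.
    At a: □□s requires □s at every successor {b, c, e}.
      □s fails at b, so □□s is false at a.
    At a: ¬p is false, ◇p is true, so ¬p ∧ ◇p is false.
      At a: ◇p requires p at some successor in {b, c, e}.
        p holds at e, so ◇p is true at a.
Satisfying worlds: {b, c, d, f}

4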